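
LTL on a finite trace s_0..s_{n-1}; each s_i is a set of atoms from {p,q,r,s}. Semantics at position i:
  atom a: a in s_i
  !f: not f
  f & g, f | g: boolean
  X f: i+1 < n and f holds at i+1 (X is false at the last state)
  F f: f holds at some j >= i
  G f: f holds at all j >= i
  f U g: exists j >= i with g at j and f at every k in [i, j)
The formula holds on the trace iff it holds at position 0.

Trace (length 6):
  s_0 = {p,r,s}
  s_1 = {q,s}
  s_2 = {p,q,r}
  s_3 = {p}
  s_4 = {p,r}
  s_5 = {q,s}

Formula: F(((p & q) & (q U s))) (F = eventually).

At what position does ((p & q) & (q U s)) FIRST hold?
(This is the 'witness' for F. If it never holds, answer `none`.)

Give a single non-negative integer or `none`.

Answer: none

Derivation:
s_0={p,r,s}: ((p & q) & (q U s))=False (p & q)=False p=True q=False (q U s)=True s=True
s_1={q,s}: ((p & q) & (q U s))=False (p & q)=False p=False q=True (q U s)=True s=True
s_2={p,q,r}: ((p & q) & (q U s))=False (p & q)=True p=True q=True (q U s)=False s=False
s_3={p}: ((p & q) & (q U s))=False (p & q)=False p=True q=False (q U s)=False s=False
s_4={p,r}: ((p & q) & (q U s))=False (p & q)=False p=True q=False (q U s)=False s=False
s_5={q,s}: ((p & q) & (q U s))=False (p & q)=False p=False q=True (q U s)=True s=True
F(((p & q) & (q U s))) does not hold (no witness exists).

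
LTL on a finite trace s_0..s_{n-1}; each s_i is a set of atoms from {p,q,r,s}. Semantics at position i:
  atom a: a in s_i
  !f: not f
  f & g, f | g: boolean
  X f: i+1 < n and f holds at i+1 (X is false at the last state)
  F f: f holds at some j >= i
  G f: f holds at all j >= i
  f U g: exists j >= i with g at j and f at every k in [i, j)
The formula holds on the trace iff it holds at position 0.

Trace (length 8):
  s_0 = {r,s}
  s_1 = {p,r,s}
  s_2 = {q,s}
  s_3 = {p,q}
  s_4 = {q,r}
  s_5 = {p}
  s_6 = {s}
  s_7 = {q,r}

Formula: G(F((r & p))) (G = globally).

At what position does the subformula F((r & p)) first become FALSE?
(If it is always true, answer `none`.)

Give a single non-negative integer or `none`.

s_0={r,s}: F((r & p))=True (r & p)=False r=True p=False
s_1={p,r,s}: F((r & p))=True (r & p)=True r=True p=True
s_2={q,s}: F((r & p))=False (r & p)=False r=False p=False
s_3={p,q}: F((r & p))=False (r & p)=False r=False p=True
s_4={q,r}: F((r & p))=False (r & p)=False r=True p=False
s_5={p}: F((r & p))=False (r & p)=False r=False p=True
s_6={s}: F((r & p))=False (r & p)=False r=False p=False
s_7={q,r}: F((r & p))=False (r & p)=False r=True p=False
G(F((r & p))) holds globally = False
First violation at position 2.

Answer: 2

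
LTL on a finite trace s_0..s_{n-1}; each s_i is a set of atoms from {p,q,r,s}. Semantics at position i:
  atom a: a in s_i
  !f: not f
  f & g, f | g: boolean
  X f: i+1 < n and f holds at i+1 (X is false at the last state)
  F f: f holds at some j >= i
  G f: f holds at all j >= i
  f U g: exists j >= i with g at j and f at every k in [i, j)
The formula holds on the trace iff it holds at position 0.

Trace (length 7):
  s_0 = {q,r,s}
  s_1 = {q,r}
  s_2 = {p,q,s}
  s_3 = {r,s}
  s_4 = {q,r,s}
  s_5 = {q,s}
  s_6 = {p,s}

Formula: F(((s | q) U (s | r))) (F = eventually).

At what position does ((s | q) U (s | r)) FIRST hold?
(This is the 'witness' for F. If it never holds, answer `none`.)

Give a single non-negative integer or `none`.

s_0={q,r,s}: ((s | q) U (s | r))=True (s | q)=True s=True q=True (s | r)=True r=True
s_1={q,r}: ((s | q) U (s | r))=True (s | q)=True s=False q=True (s | r)=True r=True
s_2={p,q,s}: ((s | q) U (s | r))=True (s | q)=True s=True q=True (s | r)=True r=False
s_3={r,s}: ((s | q) U (s | r))=True (s | q)=True s=True q=False (s | r)=True r=True
s_4={q,r,s}: ((s | q) U (s | r))=True (s | q)=True s=True q=True (s | r)=True r=True
s_5={q,s}: ((s | q) U (s | r))=True (s | q)=True s=True q=True (s | r)=True r=False
s_6={p,s}: ((s | q) U (s | r))=True (s | q)=True s=True q=False (s | r)=True r=False
F(((s | q) U (s | r))) holds; first witness at position 0.

Answer: 0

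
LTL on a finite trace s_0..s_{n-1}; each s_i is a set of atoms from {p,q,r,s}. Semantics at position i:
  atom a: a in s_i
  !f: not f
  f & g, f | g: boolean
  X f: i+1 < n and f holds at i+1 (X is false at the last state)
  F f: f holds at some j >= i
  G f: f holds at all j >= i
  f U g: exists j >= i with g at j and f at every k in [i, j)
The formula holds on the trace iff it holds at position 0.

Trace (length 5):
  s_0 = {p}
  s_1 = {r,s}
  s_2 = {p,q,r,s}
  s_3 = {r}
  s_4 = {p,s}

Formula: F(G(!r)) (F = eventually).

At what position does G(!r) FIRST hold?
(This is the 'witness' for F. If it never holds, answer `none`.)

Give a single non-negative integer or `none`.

Answer: 4

Derivation:
s_0={p}: G(!r)=False !r=True r=False
s_1={r,s}: G(!r)=False !r=False r=True
s_2={p,q,r,s}: G(!r)=False !r=False r=True
s_3={r}: G(!r)=False !r=False r=True
s_4={p,s}: G(!r)=True !r=True r=False
F(G(!r)) holds; first witness at position 4.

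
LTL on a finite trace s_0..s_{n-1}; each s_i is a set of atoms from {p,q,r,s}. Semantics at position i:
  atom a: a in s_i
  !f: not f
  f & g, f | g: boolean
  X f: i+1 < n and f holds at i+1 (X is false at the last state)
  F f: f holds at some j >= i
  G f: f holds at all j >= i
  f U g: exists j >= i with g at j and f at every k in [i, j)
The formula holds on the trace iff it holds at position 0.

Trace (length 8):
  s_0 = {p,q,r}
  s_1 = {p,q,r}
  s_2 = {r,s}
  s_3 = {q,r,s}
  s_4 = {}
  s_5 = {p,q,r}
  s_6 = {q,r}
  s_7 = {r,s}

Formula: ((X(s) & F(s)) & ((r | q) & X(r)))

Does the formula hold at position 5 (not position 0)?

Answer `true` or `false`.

s_0={p,q,r}: ((X(s) & F(s)) & ((r | q) & X(r)))=False (X(s) & F(s))=False X(s)=False s=False F(s)=True ((r | q) & X(r))=True (r | q)=True r=True q=True X(r)=True
s_1={p,q,r}: ((X(s) & F(s)) & ((r | q) & X(r)))=True (X(s) & F(s))=True X(s)=True s=False F(s)=True ((r | q) & X(r))=True (r | q)=True r=True q=True X(r)=True
s_2={r,s}: ((X(s) & F(s)) & ((r | q) & X(r)))=True (X(s) & F(s))=True X(s)=True s=True F(s)=True ((r | q) & X(r))=True (r | q)=True r=True q=False X(r)=True
s_3={q,r,s}: ((X(s) & F(s)) & ((r | q) & X(r)))=False (X(s) & F(s))=False X(s)=False s=True F(s)=True ((r | q) & X(r))=False (r | q)=True r=True q=True X(r)=False
s_4={}: ((X(s) & F(s)) & ((r | q) & X(r)))=False (X(s) & F(s))=False X(s)=False s=False F(s)=True ((r | q) & X(r))=False (r | q)=False r=False q=False X(r)=True
s_5={p,q,r}: ((X(s) & F(s)) & ((r | q) & X(r)))=False (X(s) & F(s))=False X(s)=False s=False F(s)=True ((r | q) & X(r))=True (r | q)=True r=True q=True X(r)=True
s_6={q,r}: ((X(s) & F(s)) & ((r | q) & X(r)))=True (X(s) & F(s))=True X(s)=True s=False F(s)=True ((r | q) & X(r))=True (r | q)=True r=True q=True X(r)=True
s_7={r,s}: ((X(s) & F(s)) & ((r | q) & X(r)))=False (X(s) & F(s))=False X(s)=False s=True F(s)=True ((r | q) & X(r))=False (r | q)=True r=True q=False X(r)=False
Evaluating at position 5: result = False

Answer: false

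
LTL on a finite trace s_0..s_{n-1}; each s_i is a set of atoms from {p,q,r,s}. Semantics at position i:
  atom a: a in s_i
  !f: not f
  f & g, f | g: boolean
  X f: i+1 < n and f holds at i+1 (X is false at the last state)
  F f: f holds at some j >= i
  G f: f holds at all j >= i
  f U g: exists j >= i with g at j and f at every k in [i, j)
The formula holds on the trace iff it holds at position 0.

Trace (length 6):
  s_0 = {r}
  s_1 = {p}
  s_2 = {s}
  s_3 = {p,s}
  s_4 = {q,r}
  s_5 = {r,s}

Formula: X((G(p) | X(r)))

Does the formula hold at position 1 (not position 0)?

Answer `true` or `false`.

s_0={r}: X((G(p) | X(r)))=False (G(p) | X(r))=False G(p)=False p=False X(r)=False r=True
s_1={p}: X((G(p) | X(r)))=False (G(p) | X(r))=False G(p)=False p=True X(r)=False r=False
s_2={s}: X((G(p) | X(r)))=True (G(p) | X(r))=False G(p)=False p=False X(r)=False r=False
s_3={p,s}: X((G(p) | X(r)))=True (G(p) | X(r))=True G(p)=False p=True X(r)=True r=False
s_4={q,r}: X((G(p) | X(r)))=False (G(p) | X(r))=True G(p)=False p=False X(r)=True r=True
s_5={r,s}: X((G(p) | X(r)))=False (G(p) | X(r))=False G(p)=False p=False X(r)=False r=True
Evaluating at position 1: result = False

Answer: false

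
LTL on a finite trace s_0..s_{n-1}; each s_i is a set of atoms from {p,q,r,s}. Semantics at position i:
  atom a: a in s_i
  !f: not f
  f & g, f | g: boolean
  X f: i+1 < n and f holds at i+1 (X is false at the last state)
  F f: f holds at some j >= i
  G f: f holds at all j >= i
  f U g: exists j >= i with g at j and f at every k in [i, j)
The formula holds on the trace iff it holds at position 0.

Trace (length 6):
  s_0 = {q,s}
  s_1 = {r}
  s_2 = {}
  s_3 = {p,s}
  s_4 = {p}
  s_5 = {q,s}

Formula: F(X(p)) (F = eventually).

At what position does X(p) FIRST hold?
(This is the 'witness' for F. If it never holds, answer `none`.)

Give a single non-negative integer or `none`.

Answer: 2

Derivation:
s_0={q,s}: X(p)=False p=False
s_1={r}: X(p)=False p=False
s_2={}: X(p)=True p=False
s_3={p,s}: X(p)=True p=True
s_4={p}: X(p)=False p=True
s_5={q,s}: X(p)=False p=False
F(X(p)) holds; first witness at position 2.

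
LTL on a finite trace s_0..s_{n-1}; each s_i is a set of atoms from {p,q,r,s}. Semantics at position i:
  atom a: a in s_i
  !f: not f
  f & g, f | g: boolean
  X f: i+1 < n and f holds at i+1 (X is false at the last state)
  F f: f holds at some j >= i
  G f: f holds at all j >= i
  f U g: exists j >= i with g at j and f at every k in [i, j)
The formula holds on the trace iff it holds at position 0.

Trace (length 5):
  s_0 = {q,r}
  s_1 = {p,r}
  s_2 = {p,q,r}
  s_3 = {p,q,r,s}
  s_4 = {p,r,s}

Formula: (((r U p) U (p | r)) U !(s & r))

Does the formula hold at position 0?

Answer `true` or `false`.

s_0={q,r}: (((r U p) U (p | r)) U !(s & r))=True ((r U p) U (p | r))=True (r U p)=True r=True p=False (p | r)=True !(s & r)=True (s & r)=False s=False
s_1={p,r}: (((r U p) U (p | r)) U !(s & r))=True ((r U p) U (p | r))=True (r U p)=True r=True p=True (p | r)=True !(s & r)=True (s & r)=False s=False
s_2={p,q,r}: (((r U p) U (p | r)) U !(s & r))=True ((r U p) U (p | r))=True (r U p)=True r=True p=True (p | r)=True !(s & r)=True (s & r)=False s=False
s_3={p,q,r,s}: (((r U p) U (p | r)) U !(s & r))=False ((r U p) U (p | r))=True (r U p)=True r=True p=True (p | r)=True !(s & r)=False (s & r)=True s=True
s_4={p,r,s}: (((r U p) U (p | r)) U !(s & r))=False ((r U p) U (p | r))=True (r U p)=True r=True p=True (p | r)=True !(s & r)=False (s & r)=True s=True

Answer: true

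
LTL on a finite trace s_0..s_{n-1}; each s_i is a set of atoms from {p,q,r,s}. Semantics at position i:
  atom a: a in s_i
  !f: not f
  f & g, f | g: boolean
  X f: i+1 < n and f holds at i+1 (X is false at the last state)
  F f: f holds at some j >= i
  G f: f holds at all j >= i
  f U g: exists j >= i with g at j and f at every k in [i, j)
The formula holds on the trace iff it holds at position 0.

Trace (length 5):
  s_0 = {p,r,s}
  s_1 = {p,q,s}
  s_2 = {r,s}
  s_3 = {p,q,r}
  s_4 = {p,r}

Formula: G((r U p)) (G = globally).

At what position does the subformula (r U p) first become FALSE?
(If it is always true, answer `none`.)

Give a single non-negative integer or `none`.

Answer: none

Derivation:
s_0={p,r,s}: (r U p)=True r=True p=True
s_1={p,q,s}: (r U p)=True r=False p=True
s_2={r,s}: (r U p)=True r=True p=False
s_3={p,q,r}: (r U p)=True r=True p=True
s_4={p,r}: (r U p)=True r=True p=True
G((r U p)) holds globally = True
No violation — formula holds at every position.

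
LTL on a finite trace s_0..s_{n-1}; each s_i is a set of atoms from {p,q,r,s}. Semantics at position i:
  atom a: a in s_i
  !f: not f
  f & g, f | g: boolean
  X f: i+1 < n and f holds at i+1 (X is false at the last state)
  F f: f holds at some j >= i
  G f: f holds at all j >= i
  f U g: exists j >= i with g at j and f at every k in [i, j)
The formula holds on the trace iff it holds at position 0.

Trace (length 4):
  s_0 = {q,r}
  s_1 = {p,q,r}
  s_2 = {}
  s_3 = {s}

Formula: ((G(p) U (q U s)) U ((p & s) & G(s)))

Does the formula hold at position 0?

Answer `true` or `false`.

Answer: false

Derivation:
s_0={q,r}: ((G(p) U (q U s)) U ((p & s) & G(s)))=False (G(p) U (q U s))=False G(p)=False p=False (q U s)=False q=True s=False ((p & s) & G(s))=False (p & s)=False G(s)=False
s_1={p,q,r}: ((G(p) U (q U s)) U ((p & s) & G(s)))=False (G(p) U (q U s))=False G(p)=False p=True (q U s)=False q=True s=False ((p & s) & G(s))=False (p & s)=False G(s)=False
s_2={}: ((G(p) U (q U s)) U ((p & s) & G(s)))=False (G(p) U (q U s))=False G(p)=False p=False (q U s)=False q=False s=False ((p & s) & G(s))=False (p & s)=False G(s)=False
s_3={s}: ((G(p) U (q U s)) U ((p & s) & G(s)))=False (G(p) U (q U s))=True G(p)=False p=False (q U s)=True q=False s=True ((p & s) & G(s))=False (p & s)=False G(s)=True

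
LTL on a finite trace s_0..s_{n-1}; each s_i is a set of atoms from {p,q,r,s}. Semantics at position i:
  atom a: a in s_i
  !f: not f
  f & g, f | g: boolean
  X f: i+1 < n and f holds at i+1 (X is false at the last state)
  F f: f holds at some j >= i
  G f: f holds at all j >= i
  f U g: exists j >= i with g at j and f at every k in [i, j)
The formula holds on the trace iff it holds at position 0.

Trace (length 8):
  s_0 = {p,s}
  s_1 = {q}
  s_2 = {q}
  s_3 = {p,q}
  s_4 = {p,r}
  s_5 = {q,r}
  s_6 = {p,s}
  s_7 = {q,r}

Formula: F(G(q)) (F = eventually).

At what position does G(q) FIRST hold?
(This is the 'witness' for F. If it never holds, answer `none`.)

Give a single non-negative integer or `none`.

Answer: 7

Derivation:
s_0={p,s}: G(q)=False q=False
s_1={q}: G(q)=False q=True
s_2={q}: G(q)=False q=True
s_3={p,q}: G(q)=False q=True
s_4={p,r}: G(q)=False q=False
s_5={q,r}: G(q)=False q=True
s_6={p,s}: G(q)=False q=False
s_7={q,r}: G(q)=True q=True
F(G(q)) holds; first witness at position 7.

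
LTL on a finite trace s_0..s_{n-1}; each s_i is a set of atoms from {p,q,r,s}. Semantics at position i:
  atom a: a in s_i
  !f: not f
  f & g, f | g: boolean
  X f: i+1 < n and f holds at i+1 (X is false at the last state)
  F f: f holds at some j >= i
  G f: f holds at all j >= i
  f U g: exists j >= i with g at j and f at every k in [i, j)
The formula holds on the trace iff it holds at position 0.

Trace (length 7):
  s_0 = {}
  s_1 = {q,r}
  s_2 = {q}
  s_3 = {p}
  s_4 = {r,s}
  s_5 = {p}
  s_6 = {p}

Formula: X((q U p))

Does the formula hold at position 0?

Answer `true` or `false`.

s_0={}: X((q U p))=True (q U p)=False q=False p=False
s_1={q,r}: X((q U p))=True (q U p)=True q=True p=False
s_2={q}: X((q U p))=True (q U p)=True q=True p=False
s_3={p}: X((q U p))=False (q U p)=True q=False p=True
s_4={r,s}: X((q U p))=True (q U p)=False q=False p=False
s_5={p}: X((q U p))=True (q U p)=True q=False p=True
s_6={p}: X((q U p))=False (q U p)=True q=False p=True

Answer: true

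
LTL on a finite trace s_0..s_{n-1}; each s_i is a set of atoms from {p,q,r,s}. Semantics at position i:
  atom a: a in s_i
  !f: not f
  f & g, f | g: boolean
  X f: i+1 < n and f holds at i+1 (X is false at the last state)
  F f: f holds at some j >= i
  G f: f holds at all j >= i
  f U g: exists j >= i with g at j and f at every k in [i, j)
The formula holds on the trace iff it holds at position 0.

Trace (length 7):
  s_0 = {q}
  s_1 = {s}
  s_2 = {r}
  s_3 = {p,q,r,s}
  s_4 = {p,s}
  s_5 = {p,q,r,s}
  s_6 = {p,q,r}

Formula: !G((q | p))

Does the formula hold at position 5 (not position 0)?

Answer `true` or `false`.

s_0={q}: !G((q | p))=True G((q | p))=False (q | p)=True q=True p=False
s_1={s}: !G((q | p))=True G((q | p))=False (q | p)=False q=False p=False
s_2={r}: !G((q | p))=True G((q | p))=False (q | p)=False q=False p=False
s_3={p,q,r,s}: !G((q | p))=False G((q | p))=True (q | p)=True q=True p=True
s_4={p,s}: !G((q | p))=False G((q | p))=True (q | p)=True q=False p=True
s_5={p,q,r,s}: !G((q | p))=False G((q | p))=True (q | p)=True q=True p=True
s_6={p,q,r}: !G((q | p))=False G((q | p))=True (q | p)=True q=True p=True
Evaluating at position 5: result = False

Answer: false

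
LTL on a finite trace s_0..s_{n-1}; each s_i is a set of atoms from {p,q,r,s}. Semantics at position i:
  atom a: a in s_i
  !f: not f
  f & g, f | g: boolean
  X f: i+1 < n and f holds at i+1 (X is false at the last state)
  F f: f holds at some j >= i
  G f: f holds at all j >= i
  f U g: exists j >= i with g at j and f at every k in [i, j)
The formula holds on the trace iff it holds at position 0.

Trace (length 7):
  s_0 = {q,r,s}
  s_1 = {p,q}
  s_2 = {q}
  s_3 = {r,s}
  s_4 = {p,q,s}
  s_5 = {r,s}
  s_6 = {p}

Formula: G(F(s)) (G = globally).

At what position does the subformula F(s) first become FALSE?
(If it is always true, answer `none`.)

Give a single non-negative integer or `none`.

s_0={q,r,s}: F(s)=True s=True
s_1={p,q}: F(s)=True s=False
s_2={q}: F(s)=True s=False
s_3={r,s}: F(s)=True s=True
s_4={p,q,s}: F(s)=True s=True
s_5={r,s}: F(s)=True s=True
s_6={p}: F(s)=False s=False
G(F(s)) holds globally = False
First violation at position 6.

Answer: 6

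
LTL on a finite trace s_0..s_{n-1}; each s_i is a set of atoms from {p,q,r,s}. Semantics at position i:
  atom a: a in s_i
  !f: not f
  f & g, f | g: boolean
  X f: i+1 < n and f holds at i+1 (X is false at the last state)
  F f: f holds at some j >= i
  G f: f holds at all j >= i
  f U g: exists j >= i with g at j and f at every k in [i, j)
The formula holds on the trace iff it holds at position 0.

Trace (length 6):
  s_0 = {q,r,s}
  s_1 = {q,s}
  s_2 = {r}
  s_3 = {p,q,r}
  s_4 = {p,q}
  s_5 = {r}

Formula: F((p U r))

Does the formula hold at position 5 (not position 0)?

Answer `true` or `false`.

Answer: true

Derivation:
s_0={q,r,s}: F((p U r))=True (p U r)=True p=False r=True
s_1={q,s}: F((p U r))=True (p U r)=False p=False r=False
s_2={r}: F((p U r))=True (p U r)=True p=False r=True
s_3={p,q,r}: F((p U r))=True (p U r)=True p=True r=True
s_4={p,q}: F((p U r))=True (p U r)=True p=True r=False
s_5={r}: F((p U r))=True (p U r)=True p=False r=True
Evaluating at position 5: result = True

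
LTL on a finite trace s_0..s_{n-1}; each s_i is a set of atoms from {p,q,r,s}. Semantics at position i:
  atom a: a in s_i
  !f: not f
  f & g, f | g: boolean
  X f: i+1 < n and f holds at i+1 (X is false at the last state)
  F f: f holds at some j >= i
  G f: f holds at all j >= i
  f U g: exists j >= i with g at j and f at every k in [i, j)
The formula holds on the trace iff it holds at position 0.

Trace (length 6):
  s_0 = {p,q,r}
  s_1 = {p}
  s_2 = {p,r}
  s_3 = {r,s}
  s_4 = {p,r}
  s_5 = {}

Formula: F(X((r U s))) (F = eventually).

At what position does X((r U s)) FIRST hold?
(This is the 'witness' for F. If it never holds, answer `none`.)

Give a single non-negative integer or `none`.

s_0={p,q,r}: X((r U s))=False (r U s)=False r=True s=False
s_1={p}: X((r U s))=True (r U s)=False r=False s=False
s_2={p,r}: X((r U s))=True (r U s)=True r=True s=False
s_3={r,s}: X((r U s))=False (r U s)=True r=True s=True
s_4={p,r}: X((r U s))=False (r U s)=False r=True s=False
s_5={}: X((r U s))=False (r U s)=False r=False s=False
F(X((r U s))) holds; first witness at position 1.

Answer: 1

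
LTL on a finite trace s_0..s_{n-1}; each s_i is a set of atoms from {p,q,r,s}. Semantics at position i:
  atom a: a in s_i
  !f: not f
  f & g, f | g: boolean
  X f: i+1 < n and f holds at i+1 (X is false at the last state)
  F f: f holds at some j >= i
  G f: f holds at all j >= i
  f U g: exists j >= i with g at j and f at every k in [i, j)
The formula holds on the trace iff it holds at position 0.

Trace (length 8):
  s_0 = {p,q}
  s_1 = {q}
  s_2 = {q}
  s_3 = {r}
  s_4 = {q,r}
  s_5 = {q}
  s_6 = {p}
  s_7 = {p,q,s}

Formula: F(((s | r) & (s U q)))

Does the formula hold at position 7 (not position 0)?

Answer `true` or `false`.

Answer: true

Derivation:
s_0={p,q}: F(((s | r) & (s U q)))=True ((s | r) & (s U q))=False (s | r)=False s=False r=False (s U q)=True q=True
s_1={q}: F(((s | r) & (s U q)))=True ((s | r) & (s U q))=False (s | r)=False s=False r=False (s U q)=True q=True
s_2={q}: F(((s | r) & (s U q)))=True ((s | r) & (s U q))=False (s | r)=False s=False r=False (s U q)=True q=True
s_3={r}: F(((s | r) & (s U q)))=True ((s | r) & (s U q))=False (s | r)=True s=False r=True (s U q)=False q=False
s_4={q,r}: F(((s | r) & (s U q)))=True ((s | r) & (s U q))=True (s | r)=True s=False r=True (s U q)=True q=True
s_5={q}: F(((s | r) & (s U q)))=True ((s | r) & (s U q))=False (s | r)=False s=False r=False (s U q)=True q=True
s_6={p}: F(((s | r) & (s U q)))=True ((s | r) & (s U q))=False (s | r)=False s=False r=False (s U q)=False q=False
s_7={p,q,s}: F(((s | r) & (s U q)))=True ((s | r) & (s U q))=True (s | r)=True s=True r=False (s U q)=True q=True
Evaluating at position 7: result = True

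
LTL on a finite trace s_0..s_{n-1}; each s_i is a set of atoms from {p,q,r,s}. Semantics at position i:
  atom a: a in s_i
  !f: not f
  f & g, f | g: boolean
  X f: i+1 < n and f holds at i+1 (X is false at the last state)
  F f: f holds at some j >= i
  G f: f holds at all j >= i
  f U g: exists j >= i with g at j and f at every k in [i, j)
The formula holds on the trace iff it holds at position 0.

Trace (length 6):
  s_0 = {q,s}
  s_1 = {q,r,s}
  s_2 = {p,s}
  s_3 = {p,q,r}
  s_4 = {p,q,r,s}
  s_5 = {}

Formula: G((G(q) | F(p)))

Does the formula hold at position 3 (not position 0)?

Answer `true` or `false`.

Answer: false

Derivation:
s_0={q,s}: G((G(q) | F(p)))=False (G(q) | F(p))=True G(q)=False q=True F(p)=True p=False
s_1={q,r,s}: G((G(q) | F(p)))=False (G(q) | F(p))=True G(q)=False q=True F(p)=True p=False
s_2={p,s}: G((G(q) | F(p)))=False (G(q) | F(p))=True G(q)=False q=False F(p)=True p=True
s_3={p,q,r}: G((G(q) | F(p)))=False (G(q) | F(p))=True G(q)=False q=True F(p)=True p=True
s_4={p,q,r,s}: G((G(q) | F(p)))=False (G(q) | F(p))=True G(q)=False q=True F(p)=True p=True
s_5={}: G((G(q) | F(p)))=False (G(q) | F(p))=False G(q)=False q=False F(p)=False p=False
Evaluating at position 3: result = False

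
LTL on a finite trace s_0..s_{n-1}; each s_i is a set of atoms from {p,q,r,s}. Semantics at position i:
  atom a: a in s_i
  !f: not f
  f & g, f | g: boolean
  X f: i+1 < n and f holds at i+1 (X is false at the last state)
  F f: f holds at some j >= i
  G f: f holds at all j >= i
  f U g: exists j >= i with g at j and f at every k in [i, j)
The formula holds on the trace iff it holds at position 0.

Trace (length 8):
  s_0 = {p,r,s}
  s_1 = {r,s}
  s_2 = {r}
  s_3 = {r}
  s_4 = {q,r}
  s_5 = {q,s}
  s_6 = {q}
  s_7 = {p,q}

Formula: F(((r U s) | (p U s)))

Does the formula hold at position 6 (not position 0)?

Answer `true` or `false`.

s_0={p,r,s}: F(((r U s) | (p U s)))=True ((r U s) | (p U s))=True (r U s)=True r=True s=True (p U s)=True p=True
s_1={r,s}: F(((r U s) | (p U s)))=True ((r U s) | (p U s))=True (r U s)=True r=True s=True (p U s)=True p=False
s_2={r}: F(((r U s) | (p U s)))=True ((r U s) | (p U s))=True (r U s)=True r=True s=False (p U s)=False p=False
s_3={r}: F(((r U s) | (p U s)))=True ((r U s) | (p U s))=True (r U s)=True r=True s=False (p U s)=False p=False
s_4={q,r}: F(((r U s) | (p U s)))=True ((r U s) | (p U s))=True (r U s)=True r=True s=False (p U s)=False p=False
s_5={q,s}: F(((r U s) | (p U s)))=True ((r U s) | (p U s))=True (r U s)=True r=False s=True (p U s)=True p=False
s_6={q}: F(((r U s) | (p U s)))=False ((r U s) | (p U s))=False (r U s)=False r=False s=False (p U s)=False p=False
s_7={p,q}: F(((r U s) | (p U s)))=False ((r U s) | (p U s))=False (r U s)=False r=False s=False (p U s)=False p=True
Evaluating at position 6: result = False

Answer: false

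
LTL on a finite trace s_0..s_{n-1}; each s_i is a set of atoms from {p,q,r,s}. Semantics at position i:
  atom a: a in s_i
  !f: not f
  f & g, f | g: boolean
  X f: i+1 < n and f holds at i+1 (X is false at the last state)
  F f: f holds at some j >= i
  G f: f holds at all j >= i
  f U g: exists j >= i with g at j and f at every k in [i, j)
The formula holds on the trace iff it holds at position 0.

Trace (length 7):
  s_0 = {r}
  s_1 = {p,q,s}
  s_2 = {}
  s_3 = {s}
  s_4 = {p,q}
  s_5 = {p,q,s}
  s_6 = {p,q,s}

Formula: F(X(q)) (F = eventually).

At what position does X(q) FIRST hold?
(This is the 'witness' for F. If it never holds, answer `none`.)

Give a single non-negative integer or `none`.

Answer: 0

Derivation:
s_0={r}: X(q)=True q=False
s_1={p,q,s}: X(q)=False q=True
s_2={}: X(q)=False q=False
s_3={s}: X(q)=True q=False
s_4={p,q}: X(q)=True q=True
s_5={p,q,s}: X(q)=True q=True
s_6={p,q,s}: X(q)=False q=True
F(X(q)) holds; first witness at position 0.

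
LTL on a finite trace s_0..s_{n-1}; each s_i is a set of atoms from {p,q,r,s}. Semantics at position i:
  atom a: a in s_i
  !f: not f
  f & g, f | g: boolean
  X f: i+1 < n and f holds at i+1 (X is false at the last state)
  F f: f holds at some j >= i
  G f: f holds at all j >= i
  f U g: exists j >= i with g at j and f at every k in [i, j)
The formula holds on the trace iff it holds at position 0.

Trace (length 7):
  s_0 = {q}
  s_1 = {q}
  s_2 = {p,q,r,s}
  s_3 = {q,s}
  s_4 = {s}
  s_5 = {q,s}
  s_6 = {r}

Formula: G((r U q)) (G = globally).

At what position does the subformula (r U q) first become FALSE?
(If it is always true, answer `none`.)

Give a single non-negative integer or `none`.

s_0={q}: (r U q)=True r=False q=True
s_1={q}: (r U q)=True r=False q=True
s_2={p,q,r,s}: (r U q)=True r=True q=True
s_3={q,s}: (r U q)=True r=False q=True
s_4={s}: (r U q)=False r=False q=False
s_5={q,s}: (r U q)=True r=False q=True
s_6={r}: (r U q)=False r=True q=False
G((r U q)) holds globally = False
First violation at position 4.

Answer: 4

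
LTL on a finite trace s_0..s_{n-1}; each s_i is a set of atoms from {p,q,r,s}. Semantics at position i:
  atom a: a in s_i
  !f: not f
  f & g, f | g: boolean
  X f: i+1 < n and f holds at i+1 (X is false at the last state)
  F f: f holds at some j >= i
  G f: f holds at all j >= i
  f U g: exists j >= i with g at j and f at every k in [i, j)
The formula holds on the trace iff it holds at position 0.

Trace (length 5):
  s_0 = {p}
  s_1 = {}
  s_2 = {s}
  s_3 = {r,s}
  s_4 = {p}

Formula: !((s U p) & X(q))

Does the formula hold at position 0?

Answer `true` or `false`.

s_0={p}: !((s U p) & X(q))=True ((s U p) & X(q))=False (s U p)=True s=False p=True X(q)=False q=False
s_1={}: !((s U p) & X(q))=True ((s U p) & X(q))=False (s U p)=False s=False p=False X(q)=False q=False
s_2={s}: !((s U p) & X(q))=True ((s U p) & X(q))=False (s U p)=True s=True p=False X(q)=False q=False
s_3={r,s}: !((s U p) & X(q))=True ((s U p) & X(q))=False (s U p)=True s=True p=False X(q)=False q=False
s_4={p}: !((s U p) & X(q))=True ((s U p) & X(q))=False (s U p)=True s=False p=True X(q)=False q=False

Answer: true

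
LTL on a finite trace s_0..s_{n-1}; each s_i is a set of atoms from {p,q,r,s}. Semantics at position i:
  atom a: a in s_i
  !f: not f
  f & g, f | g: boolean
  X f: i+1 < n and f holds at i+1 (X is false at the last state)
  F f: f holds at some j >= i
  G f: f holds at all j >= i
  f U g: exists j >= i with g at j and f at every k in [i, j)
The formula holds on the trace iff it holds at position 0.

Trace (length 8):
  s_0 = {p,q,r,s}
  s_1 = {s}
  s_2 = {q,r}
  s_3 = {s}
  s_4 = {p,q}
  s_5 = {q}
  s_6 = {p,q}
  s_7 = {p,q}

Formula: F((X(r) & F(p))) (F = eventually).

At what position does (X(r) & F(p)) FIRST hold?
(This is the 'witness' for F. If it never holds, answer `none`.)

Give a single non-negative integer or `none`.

s_0={p,q,r,s}: (X(r) & F(p))=False X(r)=False r=True F(p)=True p=True
s_1={s}: (X(r) & F(p))=True X(r)=True r=False F(p)=True p=False
s_2={q,r}: (X(r) & F(p))=False X(r)=False r=True F(p)=True p=False
s_3={s}: (X(r) & F(p))=False X(r)=False r=False F(p)=True p=False
s_4={p,q}: (X(r) & F(p))=False X(r)=False r=False F(p)=True p=True
s_5={q}: (X(r) & F(p))=False X(r)=False r=False F(p)=True p=False
s_6={p,q}: (X(r) & F(p))=False X(r)=False r=False F(p)=True p=True
s_7={p,q}: (X(r) & F(p))=False X(r)=False r=False F(p)=True p=True
F((X(r) & F(p))) holds; first witness at position 1.

Answer: 1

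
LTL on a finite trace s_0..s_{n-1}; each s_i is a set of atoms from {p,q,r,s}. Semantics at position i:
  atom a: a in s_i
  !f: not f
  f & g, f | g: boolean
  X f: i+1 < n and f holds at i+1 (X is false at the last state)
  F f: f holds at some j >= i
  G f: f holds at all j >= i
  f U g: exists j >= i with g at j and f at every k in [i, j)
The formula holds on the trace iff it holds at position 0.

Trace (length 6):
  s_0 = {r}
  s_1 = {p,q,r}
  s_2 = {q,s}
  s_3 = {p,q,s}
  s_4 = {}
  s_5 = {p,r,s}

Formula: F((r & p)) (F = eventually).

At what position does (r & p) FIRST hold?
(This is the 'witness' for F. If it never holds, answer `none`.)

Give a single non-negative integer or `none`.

Answer: 1

Derivation:
s_0={r}: (r & p)=False r=True p=False
s_1={p,q,r}: (r & p)=True r=True p=True
s_2={q,s}: (r & p)=False r=False p=False
s_3={p,q,s}: (r & p)=False r=False p=True
s_4={}: (r & p)=False r=False p=False
s_5={p,r,s}: (r & p)=True r=True p=True
F((r & p)) holds; first witness at position 1.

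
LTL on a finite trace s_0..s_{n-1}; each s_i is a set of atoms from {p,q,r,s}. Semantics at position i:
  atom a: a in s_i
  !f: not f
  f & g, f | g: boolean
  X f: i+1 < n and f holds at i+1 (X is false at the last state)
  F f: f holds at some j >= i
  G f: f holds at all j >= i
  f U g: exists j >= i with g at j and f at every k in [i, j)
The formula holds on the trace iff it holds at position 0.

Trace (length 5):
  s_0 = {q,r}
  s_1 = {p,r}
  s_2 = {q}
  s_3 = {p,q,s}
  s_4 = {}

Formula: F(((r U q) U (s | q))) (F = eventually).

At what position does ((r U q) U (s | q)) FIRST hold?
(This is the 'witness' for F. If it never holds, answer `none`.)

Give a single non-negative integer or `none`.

s_0={q,r}: ((r U q) U (s | q))=True (r U q)=True r=True q=True (s | q)=True s=False
s_1={p,r}: ((r U q) U (s | q))=True (r U q)=True r=True q=False (s | q)=False s=False
s_2={q}: ((r U q) U (s | q))=True (r U q)=True r=False q=True (s | q)=True s=False
s_3={p,q,s}: ((r U q) U (s | q))=True (r U q)=True r=False q=True (s | q)=True s=True
s_4={}: ((r U q) U (s | q))=False (r U q)=False r=False q=False (s | q)=False s=False
F(((r U q) U (s | q))) holds; first witness at position 0.

Answer: 0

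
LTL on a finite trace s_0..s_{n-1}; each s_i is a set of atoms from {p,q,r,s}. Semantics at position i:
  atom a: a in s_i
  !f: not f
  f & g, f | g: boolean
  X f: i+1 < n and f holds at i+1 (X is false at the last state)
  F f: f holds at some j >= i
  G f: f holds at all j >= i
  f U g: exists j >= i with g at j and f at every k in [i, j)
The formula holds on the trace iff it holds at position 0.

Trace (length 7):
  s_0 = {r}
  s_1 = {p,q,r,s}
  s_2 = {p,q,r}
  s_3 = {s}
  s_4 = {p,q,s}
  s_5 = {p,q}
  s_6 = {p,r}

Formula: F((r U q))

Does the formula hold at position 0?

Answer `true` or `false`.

Answer: true

Derivation:
s_0={r}: F((r U q))=True (r U q)=True r=True q=False
s_1={p,q,r,s}: F((r U q))=True (r U q)=True r=True q=True
s_2={p,q,r}: F((r U q))=True (r U q)=True r=True q=True
s_3={s}: F((r U q))=True (r U q)=False r=False q=False
s_4={p,q,s}: F((r U q))=True (r U q)=True r=False q=True
s_5={p,q}: F((r U q))=True (r U q)=True r=False q=True
s_6={p,r}: F((r U q))=False (r U q)=False r=True q=False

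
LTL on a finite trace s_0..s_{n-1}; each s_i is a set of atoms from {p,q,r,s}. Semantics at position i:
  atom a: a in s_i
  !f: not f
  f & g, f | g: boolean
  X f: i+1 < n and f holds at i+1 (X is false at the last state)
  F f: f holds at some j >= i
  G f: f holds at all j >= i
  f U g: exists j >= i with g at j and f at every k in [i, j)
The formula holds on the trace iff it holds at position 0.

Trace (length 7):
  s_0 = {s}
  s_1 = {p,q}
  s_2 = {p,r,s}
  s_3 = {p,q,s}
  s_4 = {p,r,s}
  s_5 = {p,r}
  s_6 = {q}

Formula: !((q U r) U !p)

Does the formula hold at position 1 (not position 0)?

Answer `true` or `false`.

Answer: false

Derivation:
s_0={s}: !((q U r) U !p)=False ((q U r) U !p)=True (q U r)=False q=False r=False !p=True p=False
s_1={p,q}: !((q U r) U !p)=False ((q U r) U !p)=True (q U r)=True q=True r=False !p=False p=True
s_2={p,r,s}: !((q U r) U !p)=False ((q U r) U !p)=True (q U r)=True q=False r=True !p=False p=True
s_3={p,q,s}: !((q U r) U !p)=False ((q U r) U !p)=True (q U r)=True q=True r=False !p=False p=True
s_4={p,r,s}: !((q U r) U !p)=False ((q U r) U !p)=True (q U r)=True q=False r=True !p=False p=True
s_5={p,r}: !((q U r) U !p)=False ((q U r) U !p)=True (q U r)=True q=False r=True !p=False p=True
s_6={q}: !((q U r) U !p)=False ((q U r) U !p)=True (q U r)=False q=True r=False !p=True p=False
Evaluating at position 1: result = False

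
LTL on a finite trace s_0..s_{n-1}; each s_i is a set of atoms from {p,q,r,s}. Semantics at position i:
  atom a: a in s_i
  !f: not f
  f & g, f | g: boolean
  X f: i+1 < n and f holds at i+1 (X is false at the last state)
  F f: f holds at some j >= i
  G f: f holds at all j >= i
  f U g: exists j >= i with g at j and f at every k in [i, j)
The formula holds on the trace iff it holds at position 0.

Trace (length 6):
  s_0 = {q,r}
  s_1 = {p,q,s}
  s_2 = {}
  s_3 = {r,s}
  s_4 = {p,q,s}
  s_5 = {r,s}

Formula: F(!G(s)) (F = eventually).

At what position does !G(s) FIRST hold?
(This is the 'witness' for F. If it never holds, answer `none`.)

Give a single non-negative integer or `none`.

Answer: 0

Derivation:
s_0={q,r}: !G(s)=True G(s)=False s=False
s_1={p,q,s}: !G(s)=True G(s)=False s=True
s_2={}: !G(s)=True G(s)=False s=False
s_3={r,s}: !G(s)=False G(s)=True s=True
s_4={p,q,s}: !G(s)=False G(s)=True s=True
s_5={r,s}: !G(s)=False G(s)=True s=True
F(!G(s)) holds; first witness at position 0.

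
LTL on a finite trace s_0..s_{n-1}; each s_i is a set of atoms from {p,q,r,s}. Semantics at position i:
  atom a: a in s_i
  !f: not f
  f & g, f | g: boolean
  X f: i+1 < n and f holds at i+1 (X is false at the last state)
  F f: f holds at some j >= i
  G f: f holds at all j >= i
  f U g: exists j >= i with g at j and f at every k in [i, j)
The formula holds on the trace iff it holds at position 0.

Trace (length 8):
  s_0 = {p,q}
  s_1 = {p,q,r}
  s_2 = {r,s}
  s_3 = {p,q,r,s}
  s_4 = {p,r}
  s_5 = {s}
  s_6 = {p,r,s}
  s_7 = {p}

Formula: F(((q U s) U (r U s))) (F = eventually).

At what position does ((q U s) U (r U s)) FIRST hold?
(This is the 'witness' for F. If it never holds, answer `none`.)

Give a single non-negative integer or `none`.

Answer: 0

Derivation:
s_0={p,q}: ((q U s) U (r U s))=True (q U s)=True q=True s=False (r U s)=False r=False
s_1={p,q,r}: ((q U s) U (r U s))=True (q U s)=True q=True s=False (r U s)=True r=True
s_2={r,s}: ((q U s) U (r U s))=True (q U s)=True q=False s=True (r U s)=True r=True
s_3={p,q,r,s}: ((q U s) U (r U s))=True (q U s)=True q=True s=True (r U s)=True r=True
s_4={p,r}: ((q U s) U (r U s))=True (q U s)=False q=False s=False (r U s)=True r=True
s_5={s}: ((q U s) U (r U s))=True (q U s)=True q=False s=True (r U s)=True r=False
s_6={p,r,s}: ((q U s) U (r U s))=True (q U s)=True q=False s=True (r U s)=True r=True
s_7={p}: ((q U s) U (r U s))=False (q U s)=False q=False s=False (r U s)=False r=False
F(((q U s) U (r U s))) holds; first witness at position 0.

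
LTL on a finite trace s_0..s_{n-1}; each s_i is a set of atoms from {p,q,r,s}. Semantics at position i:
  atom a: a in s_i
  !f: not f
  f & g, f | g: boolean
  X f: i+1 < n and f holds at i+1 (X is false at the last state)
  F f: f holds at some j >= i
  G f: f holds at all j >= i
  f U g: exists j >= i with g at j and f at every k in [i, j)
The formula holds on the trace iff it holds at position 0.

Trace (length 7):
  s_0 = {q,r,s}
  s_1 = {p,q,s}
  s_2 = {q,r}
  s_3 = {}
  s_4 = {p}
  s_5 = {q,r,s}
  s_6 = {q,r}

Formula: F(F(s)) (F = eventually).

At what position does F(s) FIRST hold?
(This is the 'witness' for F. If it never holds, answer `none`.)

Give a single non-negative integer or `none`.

s_0={q,r,s}: F(s)=True s=True
s_1={p,q,s}: F(s)=True s=True
s_2={q,r}: F(s)=True s=False
s_3={}: F(s)=True s=False
s_4={p}: F(s)=True s=False
s_5={q,r,s}: F(s)=True s=True
s_6={q,r}: F(s)=False s=False
F(F(s)) holds; first witness at position 0.

Answer: 0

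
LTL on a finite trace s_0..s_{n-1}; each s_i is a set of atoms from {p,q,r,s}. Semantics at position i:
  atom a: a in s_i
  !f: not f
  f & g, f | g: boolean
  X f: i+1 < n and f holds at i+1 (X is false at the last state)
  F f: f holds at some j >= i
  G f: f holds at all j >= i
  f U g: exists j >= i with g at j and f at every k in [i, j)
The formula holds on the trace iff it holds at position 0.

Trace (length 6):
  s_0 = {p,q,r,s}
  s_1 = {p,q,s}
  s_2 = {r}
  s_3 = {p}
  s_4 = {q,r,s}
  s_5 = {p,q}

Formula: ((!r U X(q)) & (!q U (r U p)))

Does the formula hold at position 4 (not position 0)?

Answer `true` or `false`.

Answer: true

Derivation:
s_0={p,q,r,s}: ((!r U X(q)) & (!q U (r U p)))=True (!r U X(q))=True !r=False r=True X(q)=True q=True (!q U (r U p))=True !q=False (r U p)=True p=True
s_1={p,q,s}: ((!r U X(q)) & (!q U (r U p)))=False (!r U X(q))=False !r=True r=False X(q)=False q=True (!q U (r U p))=True !q=False (r U p)=True p=True
s_2={r}: ((!r U X(q)) & (!q U (r U p)))=False (!r U X(q))=False !r=False r=True X(q)=False q=False (!q U (r U p))=True !q=True (r U p)=True p=False
s_3={p}: ((!r U X(q)) & (!q U (r U p)))=True (!r U X(q))=True !r=True r=False X(q)=True q=False (!q U (r U p))=True !q=True (r U p)=True p=True
s_4={q,r,s}: ((!r U X(q)) & (!q U (r U p)))=True (!r U X(q))=True !r=False r=True X(q)=True q=True (!q U (r U p))=True !q=False (r U p)=True p=False
s_5={p,q}: ((!r U X(q)) & (!q U (r U p)))=False (!r U X(q))=False !r=True r=False X(q)=False q=True (!q U (r U p))=True !q=False (r U p)=True p=True
Evaluating at position 4: result = True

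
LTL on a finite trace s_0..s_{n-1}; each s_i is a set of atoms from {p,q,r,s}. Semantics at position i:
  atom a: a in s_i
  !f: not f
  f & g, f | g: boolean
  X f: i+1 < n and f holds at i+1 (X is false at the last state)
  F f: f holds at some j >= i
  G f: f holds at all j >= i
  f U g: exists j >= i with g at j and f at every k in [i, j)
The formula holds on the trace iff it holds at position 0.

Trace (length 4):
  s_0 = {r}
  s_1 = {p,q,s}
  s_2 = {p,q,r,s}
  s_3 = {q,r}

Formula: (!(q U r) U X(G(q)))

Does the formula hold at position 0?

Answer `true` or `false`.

s_0={r}: (!(q U r) U X(G(q)))=True !(q U r)=False (q U r)=True q=False r=True X(G(q))=True G(q)=False
s_1={p,q,s}: (!(q U r) U X(G(q)))=True !(q U r)=False (q U r)=True q=True r=False X(G(q))=True G(q)=True
s_2={p,q,r,s}: (!(q U r) U X(G(q)))=True !(q U r)=False (q U r)=True q=True r=True X(G(q))=True G(q)=True
s_3={q,r}: (!(q U r) U X(G(q)))=False !(q U r)=False (q U r)=True q=True r=True X(G(q))=False G(q)=True

Answer: true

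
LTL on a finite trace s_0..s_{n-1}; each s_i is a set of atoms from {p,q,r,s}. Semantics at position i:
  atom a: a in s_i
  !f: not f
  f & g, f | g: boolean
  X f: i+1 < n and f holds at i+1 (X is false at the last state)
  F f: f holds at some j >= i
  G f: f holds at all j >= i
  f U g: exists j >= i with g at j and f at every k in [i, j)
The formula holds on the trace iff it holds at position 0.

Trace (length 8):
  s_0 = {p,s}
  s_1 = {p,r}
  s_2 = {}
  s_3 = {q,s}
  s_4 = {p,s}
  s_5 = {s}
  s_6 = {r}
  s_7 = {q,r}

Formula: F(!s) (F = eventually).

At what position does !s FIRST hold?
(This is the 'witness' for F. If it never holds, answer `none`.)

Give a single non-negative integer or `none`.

s_0={p,s}: !s=False s=True
s_1={p,r}: !s=True s=False
s_2={}: !s=True s=False
s_3={q,s}: !s=False s=True
s_4={p,s}: !s=False s=True
s_5={s}: !s=False s=True
s_6={r}: !s=True s=False
s_7={q,r}: !s=True s=False
F(!s) holds; first witness at position 1.

Answer: 1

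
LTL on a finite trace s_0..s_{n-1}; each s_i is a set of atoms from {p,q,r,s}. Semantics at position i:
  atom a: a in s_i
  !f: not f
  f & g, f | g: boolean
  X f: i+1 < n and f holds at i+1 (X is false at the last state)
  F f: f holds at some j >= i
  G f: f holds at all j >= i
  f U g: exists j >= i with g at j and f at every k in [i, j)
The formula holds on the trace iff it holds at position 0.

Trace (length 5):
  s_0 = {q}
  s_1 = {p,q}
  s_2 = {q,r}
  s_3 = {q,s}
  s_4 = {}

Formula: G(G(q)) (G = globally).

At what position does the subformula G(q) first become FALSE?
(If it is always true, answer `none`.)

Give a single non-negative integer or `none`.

Answer: 0

Derivation:
s_0={q}: G(q)=False q=True
s_1={p,q}: G(q)=False q=True
s_2={q,r}: G(q)=False q=True
s_3={q,s}: G(q)=False q=True
s_4={}: G(q)=False q=False
G(G(q)) holds globally = False
First violation at position 0.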